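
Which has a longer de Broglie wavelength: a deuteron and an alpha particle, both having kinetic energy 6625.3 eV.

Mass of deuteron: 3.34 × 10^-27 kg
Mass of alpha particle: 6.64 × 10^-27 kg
The deuteron has the longer wavelength.

Using λ = h/√(2mKE):

For deuteron: λ₁ = h/√(2m₁KE) = 2.49 × 10^-13 m
For alpha particle: λ₂ = h/√(2m₂KE) = 1.76 × 10^-13 m

Since λ ∝ 1/√m at constant kinetic energy, the lighter particle has the longer wavelength.

The deuteron has the longer de Broglie wavelength.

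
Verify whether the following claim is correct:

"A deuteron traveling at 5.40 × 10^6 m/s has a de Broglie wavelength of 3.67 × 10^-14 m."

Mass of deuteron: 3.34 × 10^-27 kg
True

The claim is correct.

Using λ = h/(mv):
λ = (6.626 × 10^-34 J·s) / (3.34 × 10^-27 kg × 5.40 × 10^6 m/s)
λ = 3.67 × 10^-14 m

This matches the claimed value.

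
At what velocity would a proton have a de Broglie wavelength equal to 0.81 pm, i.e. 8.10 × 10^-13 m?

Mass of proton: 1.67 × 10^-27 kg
4.90 × 10^5 m/s

From λ = h/(mv), solve for v:

v = h/(mλ)
v = (6.626 × 10^-34 J·s) / (1.67 × 10^-27 kg × 8.10 × 10^-13 m)
v = 4.90 × 10^5 m/s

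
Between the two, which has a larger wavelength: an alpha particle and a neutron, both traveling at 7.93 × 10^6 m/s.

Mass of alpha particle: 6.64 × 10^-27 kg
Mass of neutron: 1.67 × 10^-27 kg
The neutron has the longer wavelength.

Using λ = h/(mv), since both particles have the same velocity, the wavelength depends only on mass.

For alpha particle: λ₁ = h/(m₁v) = 1.26 × 10^-14 m
For neutron: λ₂ = h/(m₂v) = 5.00 × 10^-14 m

Since λ ∝ 1/m at constant velocity, the lighter particle has the longer wavelength.

The neutron has the longer de Broglie wavelength.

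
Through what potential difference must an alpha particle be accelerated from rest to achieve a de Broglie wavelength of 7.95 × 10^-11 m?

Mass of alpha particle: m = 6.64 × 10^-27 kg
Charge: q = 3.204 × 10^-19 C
1.63 × 10^-2 V

From λ = h/√(2mqV), we solve for V:

λ² = h²/(2mqV)
V = h²/(2mqλ²)
V = (6.626 × 10^-34 J·s)² / (2 × 6.64 × 10^-27 kg × 3.204 × 10^-19 C × (7.95 × 10^-11 m)²)
V = 1.63 × 10^-2 V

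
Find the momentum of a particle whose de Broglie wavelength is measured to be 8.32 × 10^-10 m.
7.96 × 10^-25 kg·m/s

From the de Broglie relation λ = h/p, we solve for p:

p = h/λ
p = (6.626 × 10^-34 J·s) / (8.32 × 10^-10 m)
p = 7.96 × 10^-25 kg·m/s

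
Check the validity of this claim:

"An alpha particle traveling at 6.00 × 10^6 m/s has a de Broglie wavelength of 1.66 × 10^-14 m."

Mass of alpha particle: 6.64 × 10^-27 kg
True

The claim is correct.

Using λ = h/(mv):
λ = (6.626 × 10^-34 J·s) / (6.64 × 10^-27 kg × 6.00 × 10^6 m/s)
λ = 1.66 × 10^-14 m

This matches the claimed value.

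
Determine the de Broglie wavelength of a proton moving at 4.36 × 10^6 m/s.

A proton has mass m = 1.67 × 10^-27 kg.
9.10 × 10^-14 m

Using the de Broglie relation λ = h/(mv):

λ = h/(mv)
λ = (6.626 × 10^-34 J·s) / (1.67 × 10^-27 kg × 4.36 × 10^6 m/s)
λ = 9.10 × 10^-14 m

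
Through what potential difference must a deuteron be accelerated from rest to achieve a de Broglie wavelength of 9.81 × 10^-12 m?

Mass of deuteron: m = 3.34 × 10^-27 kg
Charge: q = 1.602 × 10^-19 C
4.26 V

From λ = h/√(2mqV), we solve for V:

λ² = h²/(2mqV)
V = h²/(2mqλ²)
V = (6.626 × 10^-34 J·s)² / (2 × 3.34 × 10^-27 kg × 1.602 × 10^-19 C × (9.81 × 10^-12 m)²)
V = 4.26 V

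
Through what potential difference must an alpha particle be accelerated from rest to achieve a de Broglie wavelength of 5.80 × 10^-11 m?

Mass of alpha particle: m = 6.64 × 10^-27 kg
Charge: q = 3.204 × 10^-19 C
3.07 × 10^-2 V

From λ = h/√(2mqV), we solve for V:

λ² = h²/(2mqV)
V = h²/(2mqλ²)
V = (6.626 × 10^-34 J·s)² / (2 × 6.64 × 10^-27 kg × 3.204 × 10^-19 C × (5.80 × 10^-11 m)²)
V = 3.07 × 10^-2 V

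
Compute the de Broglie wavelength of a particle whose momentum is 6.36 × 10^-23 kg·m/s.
1.04 × 10^-11 m

Using the de Broglie relation λ = h/p:

λ = h/p
λ = (6.626 × 10^-34 J·s) / (6.36 × 10^-23 kg·m/s)
λ = 1.04 × 10^-11 m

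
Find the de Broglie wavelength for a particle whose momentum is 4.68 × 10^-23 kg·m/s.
1.42 × 10^-11 m

Using the de Broglie relation λ = h/p:

λ = h/p
λ = (6.626 × 10^-34 J·s) / (4.68 × 10^-23 kg·m/s)
λ = 1.42 × 10^-11 m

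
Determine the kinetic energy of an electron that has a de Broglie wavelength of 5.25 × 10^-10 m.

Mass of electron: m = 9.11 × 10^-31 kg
8.74 × 10^-19 J (or 5.46 eV)

From λ = h/√(2mKE), we solve for KE:

λ² = h²/(2mKE)
KE = h²/(2mλ²)
KE = (6.626 × 10^-34 J·s)² / (2 × 9.11 × 10^-31 kg × (5.25 × 10^-10 m)²)
KE = 8.74 × 10^-19 J
KE = 5.46 eV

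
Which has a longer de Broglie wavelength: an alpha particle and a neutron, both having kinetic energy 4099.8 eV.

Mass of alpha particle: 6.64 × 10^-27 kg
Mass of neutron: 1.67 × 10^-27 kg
The neutron has the longer wavelength.

Using λ = h/√(2mKE):

For alpha particle: λ₁ = h/√(2m₁KE) = 2.24 × 10^-13 m
For neutron: λ₂ = h/√(2m₂KE) = 4.47 × 10^-13 m

Since λ ∝ 1/√m at constant kinetic energy, the lighter particle has the longer wavelength.

The neutron has the longer de Broglie wavelength.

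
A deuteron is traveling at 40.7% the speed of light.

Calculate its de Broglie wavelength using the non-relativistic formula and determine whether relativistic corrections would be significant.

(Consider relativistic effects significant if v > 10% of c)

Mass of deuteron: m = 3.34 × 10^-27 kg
Yes, relativistic corrections are needed.

Using the non-relativistic de Broglie formula λ = h/(mv):

v = 40.7% × c = 1.220 × 10^8 m/s

λ = h/(mv)
λ = (6.626 × 10^-34 J·s) / (3.34 × 10^-27 kg × 1.220 × 10^8 m/s)
λ = 1.63 × 10^-15 m

Since v = 40.7% of c > 10% of c, relativistic corrections ARE significant and the actual wavelength would differ from this non-relativistic estimate.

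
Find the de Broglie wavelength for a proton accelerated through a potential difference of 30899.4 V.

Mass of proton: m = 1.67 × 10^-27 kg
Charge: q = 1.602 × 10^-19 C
1.63 × 10^-13 m

When a particle is accelerated through voltage V, it gains kinetic energy KE = qV.

The de Broglie wavelength is then λ = h/√(2mqV):

λ = h/√(2mqV)
λ = (6.626 × 10^-34 J·s) / √(2 × 1.67 × 10^-27 kg × 1.602 × 10^-19 C × 30899.4 V)
λ = 1.63 × 10^-13 m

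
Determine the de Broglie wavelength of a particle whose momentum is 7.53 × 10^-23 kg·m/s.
8.80 × 10^-12 m

Using the de Broglie relation λ = h/p:

λ = h/p
λ = (6.626 × 10^-34 J·s) / (7.53 × 10^-23 kg·m/s)
λ = 8.80 × 10^-12 m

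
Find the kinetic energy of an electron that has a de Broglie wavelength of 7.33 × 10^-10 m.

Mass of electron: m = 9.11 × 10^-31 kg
4.48 × 10^-19 J (or 2.80 eV)

From λ = h/√(2mKE), we solve for KE:

λ² = h²/(2mKE)
KE = h²/(2mλ²)
KE = (6.626 × 10^-34 J·s)² / (2 × 9.11 × 10^-31 kg × (7.33 × 10^-10 m)²)
KE = 4.48 × 10^-19 J
KE = 2.80 eV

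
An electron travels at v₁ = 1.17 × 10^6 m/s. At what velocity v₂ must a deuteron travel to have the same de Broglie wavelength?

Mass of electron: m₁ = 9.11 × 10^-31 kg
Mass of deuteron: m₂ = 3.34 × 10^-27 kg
v₂ = 3.19 × 10^2 m/s

For equal de Broglie wavelengths: λ₁ = λ₂

h/(m₁v₁) = h/(m₂v₂)
m₁v₁ = m₂v₂
v₂ = v₁ · (m₁/m₂)

v₂ = 1.17 × 10^6 m/s × (9.11 × 10^-31 kg / 3.34 × 10^-27 kg)
v₂ = 3.19 × 10^2 m/s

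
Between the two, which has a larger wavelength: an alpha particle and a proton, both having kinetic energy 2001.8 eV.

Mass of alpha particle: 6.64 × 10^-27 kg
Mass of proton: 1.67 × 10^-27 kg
The proton has the longer wavelength.

Using λ = h/√(2mKE):

For alpha particle: λ₁ = h/√(2m₁KE) = 3.21 × 10^-13 m
For proton: λ₂ = h/√(2m₂KE) = 6.40 × 10^-13 m

Since λ ∝ 1/√m at constant kinetic energy, the lighter particle has the longer wavelength.

The proton has the longer de Broglie wavelength.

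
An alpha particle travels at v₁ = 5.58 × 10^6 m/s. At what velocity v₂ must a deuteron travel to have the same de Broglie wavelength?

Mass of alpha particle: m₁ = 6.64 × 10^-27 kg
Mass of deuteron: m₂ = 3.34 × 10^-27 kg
v₂ = 1.11 × 10^7 m/s

For equal de Broglie wavelengths: λ₁ = λ₂

h/(m₁v₁) = h/(m₂v₂)
m₁v₁ = m₂v₂
v₂ = v₁ · (m₁/m₂)

v₂ = 5.58 × 10^6 m/s × (6.64 × 10^-27 kg / 3.34 × 10^-27 kg)
v₂ = 1.11 × 10^7 m/s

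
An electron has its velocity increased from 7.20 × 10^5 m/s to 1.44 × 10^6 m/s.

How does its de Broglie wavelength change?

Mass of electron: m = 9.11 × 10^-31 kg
The wavelength decreases by a factor of 2.

Using λ = h/(mv):

Initial wavelength: λ₁ = h/(mv₁) = 1.01 × 10^-9 m
Final wavelength: λ₂ = h/(mv₂) = 5.05 × 10^-10 m

Since λ ∝ 1/v, when velocity increases by a factor of 2, the wavelength decreases by a factor of 2.

λ₂/λ₁ = v₁/v₂ = 1/2

The wavelength decreases by a factor of 2.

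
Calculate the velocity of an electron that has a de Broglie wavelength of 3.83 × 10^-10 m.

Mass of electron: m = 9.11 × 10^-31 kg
1.90 × 10^6 m/s

From the de Broglie relation λ = h/(mv), we solve for v:

v = h/(mλ)
v = (6.626 × 10^-34 J·s) / (9.11 × 10^-31 kg × 3.83 × 10^-10 m)
v = 1.90 × 10^6 m/s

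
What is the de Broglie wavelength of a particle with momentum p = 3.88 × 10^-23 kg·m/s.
1.71 × 10^-11 m

Using the de Broglie relation λ = h/p:

λ = h/p
λ = (6.626 × 10^-34 J·s) / (3.88 × 10^-23 kg·m/s)
λ = 1.71 × 10^-11 m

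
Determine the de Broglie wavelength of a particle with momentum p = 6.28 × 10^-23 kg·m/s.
1.06 × 10^-11 m

Using the de Broglie relation λ = h/p:

λ = h/p
λ = (6.626 × 10^-34 J·s) / (6.28 × 10^-23 kg·m/s)
λ = 1.06 × 10^-11 m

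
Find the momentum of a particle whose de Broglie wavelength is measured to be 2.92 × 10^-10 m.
2.27 × 10^-24 kg·m/s

From the de Broglie relation λ = h/p, we solve for p:

p = h/λ
p = (6.626 × 10^-34 J·s) / (2.92 × 10^-10 m)
p = 2.27 × 10^-24 kg·m/s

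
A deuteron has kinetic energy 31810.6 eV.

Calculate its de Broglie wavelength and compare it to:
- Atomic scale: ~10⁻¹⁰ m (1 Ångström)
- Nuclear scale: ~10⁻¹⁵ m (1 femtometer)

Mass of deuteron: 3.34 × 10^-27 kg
λ = 1.14 × 10^-13 m, which is between nuclear and atomic scales.

Using λ = h/√(2mKE):

KE = 31810.6 eV = 5.097 × 10^-15 J

λ = h/√(2mKE)
λ = (6.626 × 10^-34 J·s) / √(2 × 3.34 × 10^-27 kg × 5.097 × 10^-15 J)
λ = 1.14 × 10^-13 m

Comparison:
- Atomic scale (10⁻¹⁰ m): λ is 0.0011× this size
- Nuclear scale (10⁻¹⁵ m): λ is 1.1e+02× this size

The wavelength is between nuclear and atomic scales.

This wavelength is appropriate for probing atomic structure but too large for nuclear physics experiments.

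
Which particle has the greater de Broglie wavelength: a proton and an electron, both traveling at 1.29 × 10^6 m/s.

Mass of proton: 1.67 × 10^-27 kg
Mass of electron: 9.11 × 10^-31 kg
The electron has the longer wavelength.

Using λ = h/(mv), since both particles have the same velocity, the wavelength depends only on mass.

For proton: λ₁ = h/(m₁v) = 3.08 × 10^-13 m
For electron: λ₂ = h/(m₂v) = 5.64 × 10^-10 m

Since λ ∝ 1/m at constant velocity, the lighter particle has the longer wavelength.

The electron has the longer de Broglie wavelength.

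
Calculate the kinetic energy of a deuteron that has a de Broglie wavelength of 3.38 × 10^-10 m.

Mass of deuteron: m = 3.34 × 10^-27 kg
5.75 × 10^-22 J (or 3.59 × 10^-3 eV)

From λ = h/√(2mKE), we solve for KE:

λ² = h²/(2mKE)
KE = h²/(2mλ²)
KE = (6.626 × 10^-34 J·s)² / (2 × 3.34 × 10^-27 kg × (3.38 × 10^-10 m)²)
KE = 5.75 × 10^-22 J
KE = 3.59 × 10^-3 eV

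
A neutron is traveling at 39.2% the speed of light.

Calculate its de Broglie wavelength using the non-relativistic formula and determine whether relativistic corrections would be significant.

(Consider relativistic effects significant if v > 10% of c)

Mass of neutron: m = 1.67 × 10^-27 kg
Yes, relativistic corrections are needed.

Using the non-relativistic de Broglie formula λ = h/(mv):

v = 39.2% × c = 1.175 × 10^8 m/s

λ = h/(mv)
λ = (6.626 × 10^-34 J·s) / (1.67 × 10^-27 kg × 1.175 × 10^8 m/s)
λ = 3.38 × 10^-15 m

Since v = 39.2% of c > 10% of c, relativistic corrections ARE significant and the actual wavelength would differ from this non-relativistic estimate.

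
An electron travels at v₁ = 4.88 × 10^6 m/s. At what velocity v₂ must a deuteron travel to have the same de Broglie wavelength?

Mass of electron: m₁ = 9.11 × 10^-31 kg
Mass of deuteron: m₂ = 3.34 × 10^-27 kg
v₂ = 1.33 × 10^3 m/s

For equal de Broglie wavelengths: λ₁ = λ₂

h/(m₁v₁) = h/(m₂v₂)
m₁v₁ = m₂v₂
v₂ = v₁ · (m₁/m₂)

v₂ = 4.88 × 10^6 m/s × (9.11 × 10^-31 kg / 3.34 × 10^-27 kg)
v₂ = 1.33 × 10^3 m/s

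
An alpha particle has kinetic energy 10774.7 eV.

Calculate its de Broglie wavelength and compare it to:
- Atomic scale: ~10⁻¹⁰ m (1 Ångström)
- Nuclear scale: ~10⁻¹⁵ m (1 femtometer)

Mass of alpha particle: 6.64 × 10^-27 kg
λ = 1.38 × 10^-13 m, which is between nuclear and atomic scales.

Using λ = h/√(2mKE):

KE = 10774.7 eV = 1.726 × 10^-15 J

λ = h/√(2mKE)
λ = (6.626 × 10^-34 J·s) / √(2 × 6.64 × 10^-27 kg × 1.726 × 10^-15 J)
λ = 1.38 × 10^-13 m

Comparison:
- Atomic scale (10⁻¹⁰ m): λ is 0.0014× this size
- Nuclear scale (10⁻¹⁵ m): λ is 1.4e+02× this size

The wavelength is between nuclear and atomic scales.

This wavelength is appropriate for probing atomic structure but too large for nuclear physics experiments.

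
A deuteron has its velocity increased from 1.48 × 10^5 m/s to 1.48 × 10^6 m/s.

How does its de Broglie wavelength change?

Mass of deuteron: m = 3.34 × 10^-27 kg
The wavelength decreases by a factor of 10.

Using λ = h/(mv):

Initial wavelength: λ₁ = h/(mv₁) = 1.34 × 10^-12 m
Final wavelength: λ₂ = h/(mv₂) = 1.34 × 10^-13 m

Since λ ∝ 1/v, when velocity increases by a factor of 10, the wavelength decreases by a factor of 10.

λ₂/λ₁ = v₁/v₂ = 1/10

The wavelength decreases by a factor of 10.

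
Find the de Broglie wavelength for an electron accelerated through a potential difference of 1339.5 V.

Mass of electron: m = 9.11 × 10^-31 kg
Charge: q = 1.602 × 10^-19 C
3.35 × 10^-11 m

When a particle is accelerated through voltage V, it gains kinetic energy KE = qV.

The de Broglie wavelength is then λ = h/√(2mqV):

λ = h/√(2mqV)
λ = (6.626 × 10^-34 J·s) / √(2 × 9.11 × 10^-31 kg × 1.602 × 10^-19 C × 1339.5 V)
λ = 3.35 × 10^-11 m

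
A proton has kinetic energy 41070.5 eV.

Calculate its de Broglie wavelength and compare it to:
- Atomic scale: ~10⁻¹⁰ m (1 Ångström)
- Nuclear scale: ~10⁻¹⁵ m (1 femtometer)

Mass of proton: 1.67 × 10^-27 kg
λ = 1.41 × 10^-13 m, which is between nuclear and atomic scales.

Using λ = h/√(2mKE):

KE = 41070.5 eV = 6.580 × 10^-15 J

λ = h/√(2mKE)
λ = (6.626 × 10^-34 J·s) / √(2 × 1.67 × 10^-27 kg × 6.580 × 10^-15 J)
λ = 1.41 × 10^-13 m

Comparison:
- Atomic scale (10⁻¹⁰ m): λ is 0.0014× this size
- Nuclear scale (10⁻¹⁵ m): λ is 1.4e+02× this size

The wavelength is between nuclear and atomic scales.

This wavelength is appropriate for probing atomic structure but too large for nuclear physics experiments.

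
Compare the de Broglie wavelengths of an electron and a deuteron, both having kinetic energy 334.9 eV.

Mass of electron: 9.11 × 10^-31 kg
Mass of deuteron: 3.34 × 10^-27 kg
The electron has the longer wavelength.

Using λ = h/√(2mKE):

For electron: λ₁ = h/√(2m₁KE) = 6.70 × 10^-11 m
For deuteron: λ₂ = h/√(2m₂KE) = 1.11 × 10^-12 m

Since λ ∝ 1/√m at constant kinetic energy, the lighter particle has the longer wavelength.

The electron has the longer de Broglie wavelength.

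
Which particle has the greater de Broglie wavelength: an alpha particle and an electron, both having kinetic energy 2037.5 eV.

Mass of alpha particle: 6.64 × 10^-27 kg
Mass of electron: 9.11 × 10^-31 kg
The electron has the longer wavelength.

Using λ = h/√(2mKE):

For alpha particle: λ₁ = h/√(2m₁KE) = 3.18 × 10^-13 m
For electron: λ₂ = h/√(2m₂KE) = 2.72 × 10^-11 m

Since λ ∝ 1/√m at constant kinetic energy, the lighter particle has the longer wavelength.

The electron has the longer de Broglie wavelength.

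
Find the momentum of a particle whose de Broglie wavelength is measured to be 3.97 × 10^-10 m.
1.67 × 10^-24 kg·m/s

From the de Broglie relation λ = h/p, we solve for p:

p = h/λ
p = (6.626 × 10^-34 J·s) / (3.97 × 10^-10 m)
p = 1.67 × 10^-24 kg·m/s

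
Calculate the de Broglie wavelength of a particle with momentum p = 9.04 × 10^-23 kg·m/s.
7.33 × 10^-12 m

Using the de Broglie relation λ = h/p:

λ = h/p
λ = (6.626 × 10^-34 J·s) / (9.04 × 10^-23 kg·m/s)
λ = 7.33 × 10^-12 m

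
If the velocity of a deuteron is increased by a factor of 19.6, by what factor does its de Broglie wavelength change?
The wavelength decreases by a factor of 19.6.

From λ = h/(mv), the wavelength is inversely proportional to velocity:

λ ∝ 1/v

If v → 19.6v, then λ → λ/19.6

When velocity is increased by a factor of 19.6, the wavelength decreases by a factor of 19.6.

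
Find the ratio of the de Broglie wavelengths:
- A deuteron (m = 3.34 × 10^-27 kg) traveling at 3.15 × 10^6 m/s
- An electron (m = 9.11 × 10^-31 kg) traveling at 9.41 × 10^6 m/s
λ₁/λ₂ = 8.15 × 10^-4

Using λ = h/(mv):

λ₁ = h/(m₁v₁) = 6.30 × 10^-14 m
λ₂ = h/(m₂v₂) = 7.73 × 10^-11 m

Ratio λ₁/λ₂ = (m₂v₂)/(m₁v₁)
         = (9.11 × 10^-31 kg × 9.41 × 10^6 m/s) / (3.34 × 10^-27 kg × 3.15 × 10^6 m/s)
         = 8.15 × 10^-4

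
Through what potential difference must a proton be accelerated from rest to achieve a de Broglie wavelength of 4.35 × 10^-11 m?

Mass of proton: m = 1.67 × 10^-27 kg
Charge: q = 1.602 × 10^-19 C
4.34 × 10^-1 V

From λ = h/√(2mqV), we solve for V:

λ² = h²/(2mqV)
V = h²/(2mqλ²)
V = (6.626 × 10^-34 J·s)² / (2 × 1.67 × 10^-27 kg × 1.602 × 10^-19 C × (4.35 × 10^-11 m)²)
V = 4.34 × 10^-1 V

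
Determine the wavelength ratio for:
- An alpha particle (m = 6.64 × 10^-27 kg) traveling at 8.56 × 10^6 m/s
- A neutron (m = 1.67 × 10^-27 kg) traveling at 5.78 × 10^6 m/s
λ₁/λ₂ = 0.170

Using λ = h/(mv):

λ₁ = h/(m₁v₁) = 1.17 × 10^-14 m
λ₂ = h/(m₂v₂) = 6.86 × 10^-14 m

Ratio λ₁/λ₂ = (m₂v₂)/(m₁v₁)
         = (1.67 × 10^-27 kg × 5.78 × 10^6 m/s) / (6.64 × 10^-27 kg × 8.56 × 10^6 m/s)
         = 0.170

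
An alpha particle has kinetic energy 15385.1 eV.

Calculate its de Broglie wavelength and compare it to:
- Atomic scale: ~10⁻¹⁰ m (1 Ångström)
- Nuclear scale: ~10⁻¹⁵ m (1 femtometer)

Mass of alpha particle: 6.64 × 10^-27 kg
λ = 1.16 × 10^-13 m, which is between nuclear and atomic scales.

Using λ = h/√(2mKE):

KE = 15385.1 eV = 2.465 × 10^-15 J

λ = h/√(2mKE)
λ = (6.626 × 10^-34 J·s) / √(2 × 6.64 × 10^-27 kg × 2.465 × 10^-15 J)
λ = 1.16 × 10^-13 m

Comparison:
- Atomic scale (10⁻¹⁰ m): λ is 0.0012× this size
- Nuclear scale (10⁻¹⁵ m): λ is 1.2e+02× this size

The wavelength is between nuclear and atomic scales.

This wavelength is appropriate for probing atomic structure but too large for nuclear physics experiments.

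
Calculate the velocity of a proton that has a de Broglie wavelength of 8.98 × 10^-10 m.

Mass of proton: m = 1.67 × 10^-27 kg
4.42 × 10^2 m/s

From the de Broglie relation λ = h/(mv), we solve for v:

v = h/(mλ)
v = (6.626 × 10^-34 J·s) / (1.67 × 10^-27 kg × 8.98 × 10^-10 m)
v = 4.42 × 10^2 m/s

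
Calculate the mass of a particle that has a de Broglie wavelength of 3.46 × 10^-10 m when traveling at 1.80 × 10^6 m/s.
1.06 × 10^-30 kg

From the de Broglie relation λ = h/(mv), we solve for m:

m = h/(λv)
m = (6.626 × 10^-34 J·s) / (3.46 × 10^-10 m × 1.80 × 10^6 m/s)
m = 1.06 × 10^-30 kg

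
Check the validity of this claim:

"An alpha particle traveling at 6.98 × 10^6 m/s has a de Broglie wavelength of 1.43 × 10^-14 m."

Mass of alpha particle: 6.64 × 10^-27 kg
True

The claim is correct.

Using λ = h/(mv):
λ = (6.626 × 10^-34 J·s) / (6.64 × 10^-27 kg × 6.98 × 10^6 m/s)
λ = 1.43 × 10^-14 m

This matches the claimed value.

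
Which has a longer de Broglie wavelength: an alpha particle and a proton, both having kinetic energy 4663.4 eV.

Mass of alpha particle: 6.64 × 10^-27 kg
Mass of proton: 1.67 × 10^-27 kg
The proton has the longer wavelength.

Using λ = h/√(2mKE):

For alpha particle: λ₁ = h/√(2m₁KE) = 2.10 × 10^-13 m
For proton: λ₂ = h/√(2m₂KE) = 4.19 × 10^-13 m

Since λ ∝ 1/√m at constant kinetic energy, the lighter particle has the longer wavelength.

The proton has the longer de Broglie wavelength.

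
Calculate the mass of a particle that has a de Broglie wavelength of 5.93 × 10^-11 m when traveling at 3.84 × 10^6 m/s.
2.91 × 10^-30 kg

From the de Broglie relation λ = h/(mv), we solve for m:

m = h/(λv)
m = (6.626 × 10^-34 J·s) / (5.93 × 10^-11 m × 3.84 × 10^6 m/s)
m = 2.91 × 10^-30 kg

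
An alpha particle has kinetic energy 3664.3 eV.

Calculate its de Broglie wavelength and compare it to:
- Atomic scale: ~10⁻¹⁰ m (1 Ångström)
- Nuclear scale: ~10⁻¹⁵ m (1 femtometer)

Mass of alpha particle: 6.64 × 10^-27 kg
λ = 2.37 × 10^-13 m, which is between nuclear and atomic scales.

Using λ = h/√(2mKE):

KE = 3664.3 eV = 5.871 × 10^-16 J

λ = h/√(2mKE)
λ = (6.626 × 10^-34 J·s) / √(2 × 6.64 × 10^-27 kg × 5.871 × 10^-16 J)
λ = 2.37 × 10^-13 m

Comparison:
- Atomic scale (10⁻¹⁰ m): λ is 0.0024× this size
- Nuclear scale (10⁻¹⁵ m): λ is 2.4e+02× this size

The wavelength is between nuclear and atomic scales.

This wavelength is appropriate for probing atomic structure but too large for nuclear physics experiments.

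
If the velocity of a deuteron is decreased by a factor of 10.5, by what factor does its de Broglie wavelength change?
The wavelength increases by a factor of 10.5.

From λ = h/(mv), the wavelength is inversely proportional to velocity:

λ ∝ 1/v

If v → v/10.5, then λ → 10.5λ

When velocity is decreased by a factor of 10.5, the wavelength increases by a factor of 10.5.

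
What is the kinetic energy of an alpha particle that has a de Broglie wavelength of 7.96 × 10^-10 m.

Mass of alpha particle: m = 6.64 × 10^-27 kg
5.22 × 10^-23 J (or 3.26 × 10^-4 eV)

From λ = h/√(2mKE), we solve for KE:

λ² = h²/(2mKE)
KE = h²/(2mλ²)
KE = (6.626 × 10^-34 J·s)² / (2 × 6.64 × 10^-27 kg × (7.96 × 10^-10 m)²)
KE = 5.22 × 10^-23 J
KE = 3.26 × 10^-4 eV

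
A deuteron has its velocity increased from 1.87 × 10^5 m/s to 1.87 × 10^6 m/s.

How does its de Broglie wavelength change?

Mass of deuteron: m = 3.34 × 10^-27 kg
The wavelength decreases by a factor of 10.

Using λ = h/(mv):

Initial wavelength: λ₁ = h/(mv₁) = 1.06 × 10^-12 m
Final wavelength: λ₂ = h/(mv₂) = 1.06 × 10^-13 m

Since λ ∝ 1/v, when velocity increases by a factor of 10, the wavelength decreases by a factor of 10.

λ₂/λ₁ = v₁/v₂ = 1/10

The wavelength decreases by a factor of 10.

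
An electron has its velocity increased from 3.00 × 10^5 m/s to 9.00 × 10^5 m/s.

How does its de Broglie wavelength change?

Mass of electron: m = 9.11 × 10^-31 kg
The wavelength decreases by a factor of 3.

Using λ = h/(mv):

Initial wavelength: λ₁ = h/(mv₁) = 2.42 × 10^-9 m
Final wavelength: λ₂ = h/(mv₂) = 8.08 × 10^-10 m

Since λ ∝ 1/v, when velocity increases by a factor of 3, the wavelength decreases by a factor of 3.

λ₂/λ₁ = v₁/v₂ = 1/3

The wavelength decreases by a factor of 3.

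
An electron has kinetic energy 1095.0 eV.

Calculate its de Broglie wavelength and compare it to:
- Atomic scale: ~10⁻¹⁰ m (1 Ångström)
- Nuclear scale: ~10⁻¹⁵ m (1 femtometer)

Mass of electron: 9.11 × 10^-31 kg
λ = 3.71 × 10^-11 m, which is between nuclear and atomic scales.

Using λ = h/√(2mKE):

KE = 1095.0 eV = 1.754 × 10^-16 J

λ = h/√(2mKE)
λ = (6.626 × 10^-34 J·s) / √(2 × 9.11 × 10^-31 kg × 1.754 × 10^-16 J)
λ = 3.71 × 10^-11 m

Comparison:
- Atomic scale (10⁻¹⁰ m): λ is 0.37× this size
- Nuclear scale (10⁻¹⁵ m): λ is 3.7e+04× this size

The wavelength is between nuclear and atomic scales.

This wavelength is appropriate for probing atomic structure but too large for nuclear physics experiments.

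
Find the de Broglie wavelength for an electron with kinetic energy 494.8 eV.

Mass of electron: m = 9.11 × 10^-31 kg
5.51 × 10^-11 m

Using λ = h/√(2mKE):

First convert KE to Joules: KE = 494.8 eV = 7.928 × 10^-17 J

λ = h/√(2mKE)
λ = (6.626 × 10^-34 J·s) / √(2 × 9.11 × 10^-31 kg × 7.928 × 10^-17 J)
λ = 5.51 × 10^-11 m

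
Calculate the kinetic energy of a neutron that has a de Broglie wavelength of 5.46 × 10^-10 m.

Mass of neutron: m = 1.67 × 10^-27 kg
4.41 × 10^-22 J (or 2.75 × 10^-3 eV)

From λ = h/√(2mKE), we solve for KE:

λ² = h²/(2mKE)
KE = h²/(2mλ²)
KE = (6.626 × 10^-34 J·s)² / (2 × 1.67 × 10^-27 kg × (5.46 × 10^-10 m)²)
KE = 4.41 × 10^-22 J
KE = 2.75 × 10^-3 eV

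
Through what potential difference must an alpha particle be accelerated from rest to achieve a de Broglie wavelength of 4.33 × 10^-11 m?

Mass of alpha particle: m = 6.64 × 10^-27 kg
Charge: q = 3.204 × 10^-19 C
5.50 × 10^-2 V

From λ = h/√(2mqV), we solve for V:

λ² = h²/(2mqV)
V = h²/(2mqλ²)
V = (6.626 × 10^-34 J·s)² / (2 × 6.64 × 10^-27 kg × 3.204 × 10^-19 C × (4.33 × 10^-11 m)²)
V = 5.50 × 10^-2 V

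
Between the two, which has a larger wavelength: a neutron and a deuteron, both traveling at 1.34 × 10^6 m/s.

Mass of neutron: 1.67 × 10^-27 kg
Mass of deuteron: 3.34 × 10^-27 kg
The neutron has the longer wavelength.

Using λ = h/(mv), since both particles have the same velocity, the wavelength depends only on mass.

For neutron: λ₁ = h/(m₁v) = 2.96 × 10^-13 m
For deuteron: λ₂ = h/(m₂v) = 1.48 × 10^-13 m

Since λ ∝ 1/m at constant velocity, the lighter particle has the longer wavelength.

The neutron has the longer de Broglie wavelength.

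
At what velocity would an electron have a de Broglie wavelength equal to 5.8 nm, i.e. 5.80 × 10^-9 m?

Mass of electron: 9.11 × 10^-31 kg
1.25 × 10^5 m/s

From λ = h/(mv), solve for v:

v = h/(mλ)
v = (6.626 × 10^-34 J·s) / (9.11 × 10^-31 kg × 5.80 × 10^-9 m)
v = 1.25 × 10^5 m/s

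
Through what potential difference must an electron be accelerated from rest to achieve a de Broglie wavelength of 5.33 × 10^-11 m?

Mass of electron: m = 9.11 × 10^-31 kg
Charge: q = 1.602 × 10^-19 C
529 V

From λ = h/√(2mqV), we solve for V:

λ² = h²/(2mqV)
V = h²/(2mqλ²)
V = (6.626 × 10^-34 J·s)² / (2 × 9.11 × 10^-31 kg × 1.602 × 10^-19 C × (5.33 × 10^-11 m)²)
V = 529 V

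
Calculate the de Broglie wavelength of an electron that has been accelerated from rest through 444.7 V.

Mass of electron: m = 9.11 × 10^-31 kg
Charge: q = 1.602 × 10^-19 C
5.82 × 10^-11 m

When a particle is accelerated through voltage V, it gains kinetic energy KE = qV.

The de Broglie wavelength is then λ = h/√(2mqV):

λ = h/√(2mqV)
λ = (6.626 × 10^-34 J·s) / √(2 × 9.11 × 10^-31 kg × 1.602 × 10^-19 C × 444.7 V)
λ = 5.82 × 10^-11 m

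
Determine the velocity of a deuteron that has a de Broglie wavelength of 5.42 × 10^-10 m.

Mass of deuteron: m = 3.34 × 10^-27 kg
3.66 × 10^2 m/s

From the de Broglie relation λ = h/(mv), we solve for v:

v = h/(mλ)
v = (6.626 × 10^-34 J·s) / (3.34 × 10^-27 kg × 5.42 × 10^-10 m)
v = 3.66 × 10^2 m/s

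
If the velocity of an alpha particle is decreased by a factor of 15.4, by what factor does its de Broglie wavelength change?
The wavelength increases by a factor of 15.4.

From λ = h/(mv), the wavelength is inversely proportional to velocity:

λ ∝ 1/v

If v → v/15.4, then λ → 15.4λ

When velocity is decreased by a factor of 15.4, the wavelength increases by a factor of 15.4.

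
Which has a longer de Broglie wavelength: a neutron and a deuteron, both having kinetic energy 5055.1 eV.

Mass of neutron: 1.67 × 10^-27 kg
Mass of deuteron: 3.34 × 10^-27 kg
The neutron has the longer wavelength.

Using λ = h/√(2mKE):

For neutron: λ₁ = h/√(2m₁KE) = 4.03 × 10^-13 m
For deuteron: λ₂ = h/√(2m₂KE) = 2.85 × 10^-13 m

Since λ ∝ 1/√m at constant kinetic energy, the lighter particle has the longer wavelength.

The neutron has the longer de Broglie wavelength.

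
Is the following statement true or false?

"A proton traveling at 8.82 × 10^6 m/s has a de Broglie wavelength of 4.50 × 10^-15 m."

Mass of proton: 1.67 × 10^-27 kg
False

The claim is incorrect.

Using λ = h/(mv):
λ = (6.626 × 10^-34 J·s) / (1.67 × 10^-27 kg × 8.82 × 10^6 m/s)
λ = 4.50 × 10^-14 m

The actual wavelength differs from the claimed 4.50 × 10^-15 m.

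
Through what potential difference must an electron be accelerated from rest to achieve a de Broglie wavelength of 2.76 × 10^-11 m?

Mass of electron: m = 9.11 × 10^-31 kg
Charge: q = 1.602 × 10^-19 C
1.97 × 10^3 V

From λ = h/√(2mqV), we solve for V:

λ² = h²/(2mqV)
V = h²/(2mqλ²)
V = (6.626 × 10^-34 J·s)² / (2 × 9.11 × 10^-31 kg × 1.602 × 10^-19 C × (2.76 × 10^-11 m)²)
V = 1.97 × 10^3 V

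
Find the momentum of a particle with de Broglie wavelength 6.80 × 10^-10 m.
9.74 × 10^-25 kg·m/s

From the de Broglie relation λ = h/p, we solve for p:

p = h/λ
p = (6.626 × 10^-34 J·s) / (6.80 × 10^-10 m)
p = 9.74 × 10^-25 kg·m/s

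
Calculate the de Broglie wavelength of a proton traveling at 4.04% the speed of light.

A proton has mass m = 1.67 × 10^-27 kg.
3.28 × 10^-14 m

Using the de Broglie relation λ = h/(mv):

v = 4.04% × c = 1.211 × 10^7 m/s

λ = h/(mv)
λ = (6.626 × 10^-34 J·s) / (1.67 × 10^-27 kg × 1.211 × 10^7 m/s)
λ = 3.28 × 10^-14 m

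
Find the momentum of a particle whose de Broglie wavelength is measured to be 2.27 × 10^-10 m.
2.92 × 10^-24 kg·m/s

From the de Broglie relation λ = h/p, we solve for p:

p = h/λ
p = (6.626 × 10^-34 J·s) / (2.27 × 10^-10 m)
p = 2.92 × 10^-24 kg·m/s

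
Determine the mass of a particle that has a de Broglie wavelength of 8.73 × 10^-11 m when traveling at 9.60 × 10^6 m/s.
7.91 × 10^-31 kg

From the de Broglie relation λ = h/(mv), we solve for m:

m = h/(λv)
m = (6.626 × 10^-34 J·s) / (8.73 × 10^-11 m × 9.60 × 10^6 m/s)
m = 7.91 × 10^-31 kg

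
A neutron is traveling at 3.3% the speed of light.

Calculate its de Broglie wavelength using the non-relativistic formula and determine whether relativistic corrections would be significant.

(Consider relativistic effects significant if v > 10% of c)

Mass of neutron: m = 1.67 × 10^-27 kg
No, relativistic corrections are not needed.

Using the non-relativistic de Broglie formula λ = h/(mv):

v = 3.3% × c = 9.893 × 10^6 m/s

λ = h/(mv)
λ = (6.626 × 10^-34 J·s) / (1.67 × 10^-27 kg × 9.893 × 10^6 m/s)
λ = 4.01 × 10^-14 m

Since v = 3.3% of c < 10% of c, relativistic corrections are NOT significant and this non-relativistic result is a good approximation.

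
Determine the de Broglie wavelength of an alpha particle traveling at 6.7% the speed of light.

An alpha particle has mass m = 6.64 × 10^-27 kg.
4.97 × 10^-15 m

Using the de Broglie relation λ = h/(mv):

v = 6.7% × c = 2.009 × 10^7 m/s

λ = h/(mv)
λ = (6.626 × 10^-34 J·s) / (6.64 × 10^-27 kg × 2.009 × 10^7 m/s)
λ = 4.97 × 10^-15 m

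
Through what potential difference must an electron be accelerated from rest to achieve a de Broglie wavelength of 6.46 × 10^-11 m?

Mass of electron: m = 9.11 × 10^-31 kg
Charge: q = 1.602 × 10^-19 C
360 V

From λ = h/√(2mqV), we solve for V:

λ² = h²/(2mqV)
V = h²/(2mqλ²)
V = (6.626 × 10^-34 J·s)² / (2 × 9.11 × 10^-31 kg × 1.602 × 10^-19 C × (6.46 × 10^-11 m)²)
V = 360 V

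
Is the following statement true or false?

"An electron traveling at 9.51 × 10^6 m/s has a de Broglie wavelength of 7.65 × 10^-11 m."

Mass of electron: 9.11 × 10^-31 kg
True

The claim is correct.

Using λ = h/(mv):
λ = (6.626 × 10^-34 J·s) / (9.11 × 10^-31 kg × 9.51 × 10^6 m/s)
λ = 7.65 × 10^-11 m

This matches the claimed value.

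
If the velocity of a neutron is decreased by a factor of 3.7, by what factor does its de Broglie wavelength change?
The wavelength increases by a factor of 3.7.

From λ = h/(mv), the wavelength is inversely proportional to velocity:

λ ∝ 1/v

If v → v/3.7, then λ → 3.7λ

When velocity is decreased by a factor of 3.7, the wavelength increases by a factor of 3.7.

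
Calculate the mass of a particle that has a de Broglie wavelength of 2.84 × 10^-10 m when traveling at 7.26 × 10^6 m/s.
3.21 × 10^-31 kg

From the de Broglie relation λ = h/(mv), we solve for m:

m = h/(λv)
m = (6.626 × 10^-34 J·s) / (2.84 × 10^-10 m × 7.26 × 10^6 m/s)
m = 3.21 × 10^-31 kg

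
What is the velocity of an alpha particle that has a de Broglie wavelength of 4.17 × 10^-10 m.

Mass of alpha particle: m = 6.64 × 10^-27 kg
2.39 × 10^2 m/s

From the de Broglie relation λ = h/(mv), we solve for v:

v = h/(mλ)
v = (6.626 × 10^-34 J·s) / (6.64 × 10^-27 kg × 4.17 × 10^-10 m)
v = 2.39 × 10^2 m/s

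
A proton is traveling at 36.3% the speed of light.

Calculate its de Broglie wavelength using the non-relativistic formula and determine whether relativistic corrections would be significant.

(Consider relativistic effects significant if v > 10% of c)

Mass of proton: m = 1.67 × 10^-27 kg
Yes, relativistic corrections are needed.

Using the non-relativistic de Broglie formula λ = h/(mv):

v = 36.3% × c = 1.088 × 10^8 m/s

λ = h/(mv)
λ = (6.626 × 10^-34 J·s) / (1.67 × 10^-27 kg × 1.088 × 10^8 m/s)
λ = 3.65 × 10^-15 m

Since v = 36.3% of c > 10% of c, relativistic corrections ARE significant and the actual wavelength would differ from this non-relativistic estimate.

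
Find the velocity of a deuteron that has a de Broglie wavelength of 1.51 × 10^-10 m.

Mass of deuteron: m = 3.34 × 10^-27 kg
1.31 × 10^3 m/s

From the de Broglie relation λ = h/(mv), we solve for v:

v = h/(mλ)
v = (6.626 × 10^-34 J·s) / (3.34 × 10^-27 kg × 1.51 × 10^-10 m)
v = 1.31 × 10^3 m/s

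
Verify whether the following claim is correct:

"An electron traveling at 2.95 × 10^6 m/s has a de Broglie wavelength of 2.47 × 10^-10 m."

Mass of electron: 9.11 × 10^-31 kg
True

The claim is correct.

Using λ = h/(mv):
λ = (6.626 × 10^-34 J·s) / (9.11 × 10^-31 kg × 2.95 × 10^6 m/s)
λ = 2.47 × 10^-10 m

This matches the claimed value.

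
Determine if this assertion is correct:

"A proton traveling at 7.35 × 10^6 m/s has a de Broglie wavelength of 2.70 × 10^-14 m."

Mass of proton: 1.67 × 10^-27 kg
False

The claim is incorrect.

Using λ = h/(mv):
λ = (6.626 × 10^-34 J·s) / (1.67 × 10^-27 kg × 7.35 × 10^6 m/s)
λ = 5.40 × 10^-14 m

The actual wavelength differs from the claimed 2.70 × 10^-14 m.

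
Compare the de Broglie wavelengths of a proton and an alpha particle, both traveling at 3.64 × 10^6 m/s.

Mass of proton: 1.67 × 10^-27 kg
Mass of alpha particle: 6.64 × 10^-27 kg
The proton has the longer wavelength.

Using λ = h/(mv), since both particles have the same velocity, the wavelength depends only on mass.

For proton: λ₁ = h/(m₁v) = 1.09 × 10^-13 m
For alpha particle: λ₂ = h/(m₂v) = 2.74 × 10^-14 m

Since λ ∝ 1/m at constant velocity, the lighter particle has the longer wavelength.

The proton has the longer de Broglie wavelength.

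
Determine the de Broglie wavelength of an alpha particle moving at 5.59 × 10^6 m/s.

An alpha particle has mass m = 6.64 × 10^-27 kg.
1.79 × 10^-14 m

Using the de Broglie relation λ = h/(mv):

λ = h/(mv)
λ = (6.626 × 10^-34 J·s) / (6.64 × 10^-27 kg × 5.59 × 10^6 m/s)
λ = 1.79 × 10^-14 m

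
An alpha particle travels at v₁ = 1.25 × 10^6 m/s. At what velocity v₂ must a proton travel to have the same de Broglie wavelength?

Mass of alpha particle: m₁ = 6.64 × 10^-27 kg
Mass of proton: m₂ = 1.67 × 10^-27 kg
v₂ = 4.97 × 10^6 m/s

For equal de Broglie wavelengths: λ₁ = λ₂

h/(m₁v₁) = h/(m₂v₂)
m₁v₁ = m₂v₂
v₂ = v₁ · (m₁/m₂)

v₂ = 1.25 × 10^6 m/s × (6.64 × 10^-27 kg / 1.67 × 10^-27 kg)
v₂ = 4.97 × 10^6 m/s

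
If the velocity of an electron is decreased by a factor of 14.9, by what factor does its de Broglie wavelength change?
The wavelength increases by a factor of 14.9.

From λ = h/(mv), the wavelength is inversely proportional to velocity:

λ ∝ 1/v

If v → v/14.9, then λ → 14.9λ

When velocity is decreased by a factor of 14.9, the wavelength increases by a factor of 14.9.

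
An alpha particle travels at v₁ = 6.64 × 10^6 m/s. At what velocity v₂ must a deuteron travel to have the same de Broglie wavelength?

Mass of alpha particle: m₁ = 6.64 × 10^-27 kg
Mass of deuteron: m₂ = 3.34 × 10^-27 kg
v₂ = 1.32 × 10^7 m/s

For equal de Broglie wavelengths: λ₁ = λ₂

h/(m₁v₁) = h/(m₂v₂)
m₁v₁ = m₂v₂
v₂ = v₁ · (m₁/m₂)

v₂ = 6.64 × 10^6 m/s × (6.64 × 10^-27 kg / 3.34 × 10^-27 kg)
v₂ = 1.32 × 10^7 m/s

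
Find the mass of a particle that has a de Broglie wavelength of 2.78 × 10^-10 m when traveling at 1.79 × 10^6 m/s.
1.33 × 10^-30 kg

From the de Broglie relation λ = h/(mv), we solve for m:

m = h/(λv)
m = (6.626 × 10^-34 J·s) / (2.78 × 10^-10 m × 1.79 × 10^6 m/s)
m = 1.33 × 10^-30 kg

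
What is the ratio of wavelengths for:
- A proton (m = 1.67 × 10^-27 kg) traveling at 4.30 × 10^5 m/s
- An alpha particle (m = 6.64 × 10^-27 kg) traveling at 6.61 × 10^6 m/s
λ₁/λ₂ = 61.1

Using λ = h/(mv):

λ₁ = h/(m₁v₁) = 9.23 × 10^-13 m
λ₂ = h/(m₂v₂) = 1.51 × 10^-14 m

Ratio λ₁/λ₂ = (m₂v₂)/(m₁v₁)
         = (6.64 × 10^-27 kg × 6.61 × 10^6 m/s) / (1.67 × 10^-27 kg × 4.30 × 10^5 m/s)
         = 61.1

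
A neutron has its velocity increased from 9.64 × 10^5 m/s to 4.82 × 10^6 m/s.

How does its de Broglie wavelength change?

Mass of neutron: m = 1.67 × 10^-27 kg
The wavelength decreases by a factor of 5.

Using λ = h/(mv):

Initial wavelength: λ₁ = h/(mv₁) = 4.12 × 10^-13 m
Final wavelength: λ₂ = h/(mv₂) = 8.23 × 10^-14 m

Since λ ∝ 1/v, when velocity increases by a factor of 5, the wavelength decreases by a factor of 5.

λ₂/λ₁ = v₁/v₂ = 1/5

The wavelength decreases by a factor of 5.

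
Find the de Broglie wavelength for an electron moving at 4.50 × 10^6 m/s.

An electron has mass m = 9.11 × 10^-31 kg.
1.62 × 10^-10 m

Using the de Broglie relation λ = h/(mv):

λ = h/(mv)
λ = (6.626 × 10^-34 J·s) / (9.11 × 10^-31 kg × 4.50 × 10^6 m/s)
λ = 1.62 × 10^-10 m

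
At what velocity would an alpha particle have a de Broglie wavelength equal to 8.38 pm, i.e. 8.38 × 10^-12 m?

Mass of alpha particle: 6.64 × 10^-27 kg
1.19 × 10^4 m/s

From λ = h/(mv), solve for v:

v = h/(mλ)
v = (6.626 × 10^-34 J·s) / (6.64 × 10^-27 kg × 8.38 × 10^-12 m)
v = 1.19 × 10^4 m/s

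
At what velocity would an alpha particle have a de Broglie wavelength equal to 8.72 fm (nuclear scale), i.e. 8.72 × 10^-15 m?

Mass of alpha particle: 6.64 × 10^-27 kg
1.14 × 10^7 m/s

From λ = h/(mv), solve for v:

v = h/(mλ)
v = (6.626 × 10^-34 J·s) / (6.64 × 10^-27 kg × 8.72 × 10^-15 m)
v = 1.14 × 10^7 m/s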